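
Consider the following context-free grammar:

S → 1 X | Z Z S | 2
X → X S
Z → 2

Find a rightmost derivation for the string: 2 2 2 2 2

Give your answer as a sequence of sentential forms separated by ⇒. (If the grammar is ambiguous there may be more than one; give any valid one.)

S ⇒ Z Z S ⇒ Z Z Z Z S ⇒ Z Z Z Z 2 ⇒ Z Z Z 2 2 ⇒ Z Z 2 2 2 ⇒ Z 2 2 2 2 ⇒ 2 2 2 2 2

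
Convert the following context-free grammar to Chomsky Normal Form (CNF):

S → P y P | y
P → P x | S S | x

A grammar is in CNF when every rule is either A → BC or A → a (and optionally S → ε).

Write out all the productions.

TY → y; S → y; TX → x; P → x; S → P X0; X0 → TY P; P → P TX; P → S S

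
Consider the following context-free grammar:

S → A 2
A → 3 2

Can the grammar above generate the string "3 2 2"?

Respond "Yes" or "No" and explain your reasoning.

Yes - a valid derivation exists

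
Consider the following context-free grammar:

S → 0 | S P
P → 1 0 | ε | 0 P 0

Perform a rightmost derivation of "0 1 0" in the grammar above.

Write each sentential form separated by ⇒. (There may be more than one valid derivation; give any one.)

S ⇒ S P ⇒ S 1 0 ⇒ 0 1 0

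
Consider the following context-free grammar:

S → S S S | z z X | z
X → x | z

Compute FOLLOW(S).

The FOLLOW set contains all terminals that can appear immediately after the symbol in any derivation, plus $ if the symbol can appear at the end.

We compute FOLLOW(S) using the standard algorithm.
FOLLOW(S) starts with {$}.
FIRST(S) = {z}
FIRST(X) = {x, z}
FOLLOW(S) = {$, z}
FOLLOW(X) = {$, z}
Therefore, FOLLOW(S) = {$, z}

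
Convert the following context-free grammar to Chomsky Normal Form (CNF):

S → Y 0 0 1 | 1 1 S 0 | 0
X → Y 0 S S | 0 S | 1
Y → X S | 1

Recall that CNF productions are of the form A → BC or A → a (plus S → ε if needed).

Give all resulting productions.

T0 → 0; T1 → 1; S → 0; X → 1; Y → 1; S → Y X0; X0 → T0 X1; X1 → T0 T1; S → T1 X2; X2 → T1 X3; X3 → S T0; X → Y X4; X4 → T0 X5; X5 → S S; X → T0 S; Y → X S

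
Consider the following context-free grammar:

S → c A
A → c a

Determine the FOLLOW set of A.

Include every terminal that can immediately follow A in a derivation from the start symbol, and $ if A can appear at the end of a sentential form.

We compute FOLLOW(A) using the standard algorithm.
FOLLOW(S) starts with {$}.
FIRST(A) = {c}
FIRST(S) = {c}
FOLLOW(A) = {$}
FOLLOW(S) = {$}
Therefore, FOLLOW(A) = {$}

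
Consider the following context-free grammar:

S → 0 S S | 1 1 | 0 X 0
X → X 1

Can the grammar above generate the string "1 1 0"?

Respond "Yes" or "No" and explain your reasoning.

No - no valid derivation exists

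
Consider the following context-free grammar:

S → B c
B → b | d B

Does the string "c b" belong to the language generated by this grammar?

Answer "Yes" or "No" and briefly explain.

No - no valid derivation exists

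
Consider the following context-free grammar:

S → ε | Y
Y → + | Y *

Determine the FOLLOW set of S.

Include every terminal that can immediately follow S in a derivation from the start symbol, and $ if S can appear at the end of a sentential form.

We compute FOLLOW(S) using the standard algorithm.
FOLLOW(S) starts with {$}.
FIRST(S) = {+, ε}
FIRST(Y) = {+}
FOLLOW(S) = {$}
FOLLOW(Y) = {$, *}
Therefore, FOLLOW(S) = {$}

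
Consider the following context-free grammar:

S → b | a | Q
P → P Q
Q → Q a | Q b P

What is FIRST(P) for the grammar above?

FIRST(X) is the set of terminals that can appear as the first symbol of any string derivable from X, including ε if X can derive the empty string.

We compute FIRST(P) using the standard algorithm.
FIRST(P) = {}
FIRST(Q) = {}
FIRST(S) = {a, b}
Therefore, FIRST(P) = {}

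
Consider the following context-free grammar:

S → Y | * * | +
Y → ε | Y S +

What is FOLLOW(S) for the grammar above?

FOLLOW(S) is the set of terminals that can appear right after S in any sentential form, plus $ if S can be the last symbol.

We compute FOLLOW(S) using the standard algorithm.
FOLLOW(S) starts with {$}.
FIRST(S) = {*, +, ε}
FIRST(Y) = {*, +, ε}
FOLLOW(S) = {$, +}
FOLLOW(Y) = {$, *, +}
Therefore, FOLLOW(S) = {$, +}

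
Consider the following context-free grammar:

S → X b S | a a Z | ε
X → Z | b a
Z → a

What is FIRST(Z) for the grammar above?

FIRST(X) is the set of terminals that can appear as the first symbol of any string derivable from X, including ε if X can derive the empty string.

We compute FIRST(Z) using the standard algorithm.
FIRST(S) = {a, b, ε}
FIRST(X) = {a, b}
FIRST(Z) = {a}
Therefore, FIRST(Z) = {a}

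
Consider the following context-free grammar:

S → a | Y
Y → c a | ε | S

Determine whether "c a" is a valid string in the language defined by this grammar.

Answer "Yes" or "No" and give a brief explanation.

Yes - a valid derivation exists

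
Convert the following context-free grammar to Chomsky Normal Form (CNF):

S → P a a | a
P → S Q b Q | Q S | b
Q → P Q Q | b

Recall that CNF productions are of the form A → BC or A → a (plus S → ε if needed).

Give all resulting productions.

TA → a; S → a; TB → b; P → b; Q → b; S → P X0; X0 → TA TA; P → S X1; X1 → Q X2; X2 → TB Q; P → Q S; Q → P X3; X3 → Q Q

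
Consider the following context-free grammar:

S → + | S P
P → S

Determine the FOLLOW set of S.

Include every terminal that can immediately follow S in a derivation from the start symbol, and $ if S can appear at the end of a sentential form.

We compute FOLLOW(S) using the standard algorithm.
FOLLOW(S) starts with {$}.
FIRST(P) = {+}
FIRST(S) = {+}
FOLLOW(P) = {$, +}
FOLLOW(S) = {$, +}
Therefore, FOLLOW(S) = {$, +}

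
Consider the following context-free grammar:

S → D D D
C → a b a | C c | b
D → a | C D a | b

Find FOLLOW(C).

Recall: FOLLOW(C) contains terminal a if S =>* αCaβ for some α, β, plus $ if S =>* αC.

We compute FOLLOW(C) using the standard algorithm.
FOLLOW(S) starts with {$}.
FIRST(C) = {a, b}
FIRST(D) = {a, b}
FIRST(S) = {a, b}
FOLLOW(C) = {a, b, c}
FOLLOW(D) = {$, a, b}
FOLLOW(S) = {$}
Therefore, FOLLOW(C) = {a, b, c}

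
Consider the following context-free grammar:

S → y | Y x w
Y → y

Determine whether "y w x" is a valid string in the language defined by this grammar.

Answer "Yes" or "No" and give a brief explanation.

No - no valid derivation exists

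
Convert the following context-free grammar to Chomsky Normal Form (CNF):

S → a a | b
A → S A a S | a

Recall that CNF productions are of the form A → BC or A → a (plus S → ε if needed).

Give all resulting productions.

TA → a; S → b; A → a; S → TA TA; A → S X0; X0 → A X1; X1 → TA S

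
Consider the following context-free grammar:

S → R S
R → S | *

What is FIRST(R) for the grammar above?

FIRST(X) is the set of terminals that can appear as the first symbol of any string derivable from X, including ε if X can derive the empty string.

We compute FIRST(R) using the standard algorithm.
FIRST(R) = {*}
FIRST(S) = {*}
Therefore, FIRST(R) = {*}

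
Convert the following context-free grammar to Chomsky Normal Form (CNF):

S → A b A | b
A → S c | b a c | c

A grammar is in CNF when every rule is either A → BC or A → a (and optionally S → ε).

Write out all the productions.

TB → b; S → b; TC → c; TA → a; A → c; S → A X0; X0 → TB A; A → S TC; A → TB X1; X1 → TA TC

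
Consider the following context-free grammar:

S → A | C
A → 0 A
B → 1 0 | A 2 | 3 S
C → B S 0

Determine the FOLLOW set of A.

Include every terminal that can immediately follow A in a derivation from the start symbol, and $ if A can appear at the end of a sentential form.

We compute FOLLOW(A) using the standard algorithm.
FOLLOW(S) starts with {$}.
FIRST(A) = {0}
FIRST(B) = {0, 1, 3}
FIRST(C) = {0, 1, 3}
FIRST(S) = {0, 1, 3}
FOLLOW(A) = {$, 0, 1, 2, 3}
FOLLOW(B) = {0, 1, 3}
FOLLOW(C) = {$, 0, 1, 3}
FOLLOW(S) = {$, 0, 1, 3}
Therefore, FOLLOW(A) = {$, 0, 1, 2, 3}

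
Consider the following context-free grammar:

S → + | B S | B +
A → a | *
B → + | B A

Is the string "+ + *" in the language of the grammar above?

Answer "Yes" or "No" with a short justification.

No - no valid derivation exists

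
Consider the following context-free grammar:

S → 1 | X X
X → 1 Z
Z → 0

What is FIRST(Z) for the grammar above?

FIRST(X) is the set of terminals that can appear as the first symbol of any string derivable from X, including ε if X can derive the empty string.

We compute FIRST(Z) using the standard algorithm.
FIRST(S) = {1}
FIRST(X) = {1}
FIRST(Z) = {0}
Therefore, FIRST(Z) = {0}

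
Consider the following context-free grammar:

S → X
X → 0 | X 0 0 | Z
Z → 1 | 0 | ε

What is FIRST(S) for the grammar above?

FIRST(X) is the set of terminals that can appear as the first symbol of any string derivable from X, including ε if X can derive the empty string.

We compute FIRST(S) using the standard algorithm.
FIRST(S) = {0, 1, ε}
FIRST(X) = {0, 1, ε}
FIRST(Z) = {0, 1, ε}
Therefore, FIRST(S) = {0, 1, ε}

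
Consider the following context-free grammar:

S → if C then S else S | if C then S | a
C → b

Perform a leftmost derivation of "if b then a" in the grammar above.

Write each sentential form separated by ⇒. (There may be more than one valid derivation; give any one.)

S ⇒ if C then S ⇒ if b then S ⇒ if b then a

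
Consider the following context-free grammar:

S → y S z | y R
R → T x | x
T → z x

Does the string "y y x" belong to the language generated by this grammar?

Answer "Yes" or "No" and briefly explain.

No - no valid derivation exists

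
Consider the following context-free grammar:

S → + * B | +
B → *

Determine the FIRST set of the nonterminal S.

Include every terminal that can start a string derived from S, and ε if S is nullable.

We compute FIRST(S) using the standard algorithm.
FIRST(B) = {*}
FIRST(S) = {+}
Therefore, FIRST(S) = {+}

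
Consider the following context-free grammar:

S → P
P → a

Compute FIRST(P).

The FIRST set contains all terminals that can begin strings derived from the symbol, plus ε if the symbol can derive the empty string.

We compute FIRST(P) using the standard algorithm.
FIRST(P) = {a}
FIRST(S) = {a}
Therefore, FIRST(P) = {a}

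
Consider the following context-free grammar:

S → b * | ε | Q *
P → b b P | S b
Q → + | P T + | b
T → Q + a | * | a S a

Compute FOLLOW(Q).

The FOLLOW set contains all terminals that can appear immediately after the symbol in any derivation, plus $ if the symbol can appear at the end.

We compute FOLLOW(Q) using the standard algorithm.
FOLLOW(S) starts with {$}.
FIRST(P) = {+, b}
FIRST(Q) = {+, b}
FIRST(S) = {+, b, ε}
FIRST(T) = {*, +, a, b}
FOLLOW(P) = {*, +, a, b}
FOLLOW(Q) = {*, +}
FOLLOW(S) = {$, a, b}
FOLLOW(T) = {+}
Therefore, FOLLOW(Q) = {*, +}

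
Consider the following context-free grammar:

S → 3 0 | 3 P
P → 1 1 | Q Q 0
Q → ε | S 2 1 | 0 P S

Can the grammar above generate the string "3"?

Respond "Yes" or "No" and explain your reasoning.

No - no valid derivation exists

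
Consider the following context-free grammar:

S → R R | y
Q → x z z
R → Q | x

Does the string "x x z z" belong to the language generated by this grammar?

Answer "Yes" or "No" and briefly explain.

Yes - a valid derivation exists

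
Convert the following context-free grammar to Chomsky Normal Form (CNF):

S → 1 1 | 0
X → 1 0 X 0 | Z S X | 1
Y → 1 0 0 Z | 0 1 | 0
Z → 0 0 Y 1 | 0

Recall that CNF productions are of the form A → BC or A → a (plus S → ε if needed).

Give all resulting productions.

T1 → 1; S → 0; T0 → 0; X → 1; Y → 0; Z → 0; S → T1 T1; X → T1 X0; X0 → T0 X1; X1 → X T0; X → Z X2; X2 → S X; Y → T1 X3; X3 → T0 X4; X4 → T0 Z; Y → T0 T1; Z → T0 X5; X5 → T0 X6; X6 → Y T1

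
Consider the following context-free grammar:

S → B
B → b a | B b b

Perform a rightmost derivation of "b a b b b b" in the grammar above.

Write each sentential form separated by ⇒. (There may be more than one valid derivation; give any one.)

S ⇒ B ⇒ B b b ⇒ B b b b b ⇒ b a b b b b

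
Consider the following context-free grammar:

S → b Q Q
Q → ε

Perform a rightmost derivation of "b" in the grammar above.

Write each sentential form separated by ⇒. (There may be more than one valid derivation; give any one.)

S ⇒ b Q Q ⇒ b Q ⇒ b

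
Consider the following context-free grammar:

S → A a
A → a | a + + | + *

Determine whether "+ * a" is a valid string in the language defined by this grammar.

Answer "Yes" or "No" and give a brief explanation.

Yes - a valid derivation exists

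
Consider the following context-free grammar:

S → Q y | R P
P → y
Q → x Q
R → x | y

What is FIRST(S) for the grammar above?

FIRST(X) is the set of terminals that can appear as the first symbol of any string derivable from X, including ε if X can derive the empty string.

We compute FIRST(S) using the standard algorithm.
FIRST(P) = {y}
FIRST(Q) = {x}
FIRST(R) = {x, y}
FIRST(S) = {x, y}
Therefore, FIRST(S) = {x, y}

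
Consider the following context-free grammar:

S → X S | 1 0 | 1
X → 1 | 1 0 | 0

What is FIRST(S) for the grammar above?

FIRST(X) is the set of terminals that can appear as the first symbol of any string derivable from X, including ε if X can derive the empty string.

We compute FIRST(S) using the standard algorithm.
FIRST(S) = {0, 1}
FIRST(X) = {0, 1}
Therefore, FIRST(S) = {0, 1}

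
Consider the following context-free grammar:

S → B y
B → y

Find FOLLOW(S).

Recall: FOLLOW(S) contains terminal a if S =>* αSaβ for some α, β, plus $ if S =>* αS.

We compute FOLLOW(S) using the standard algorithm.
FOLLOW(S) starts with {$}.
FIRST(B) = {y}
FIRST(S) = {y}
FOLLOW(B) = {y}
FOLLOW(S) = {$}
Therefore, FOLLOW(S) = {$}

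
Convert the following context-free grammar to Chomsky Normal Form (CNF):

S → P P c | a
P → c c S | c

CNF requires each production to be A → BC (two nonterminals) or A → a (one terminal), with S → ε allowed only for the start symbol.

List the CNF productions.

TC → c; S → a; P → c; S → P X0; X0 → P TC; P → TC X1; X1 → TC S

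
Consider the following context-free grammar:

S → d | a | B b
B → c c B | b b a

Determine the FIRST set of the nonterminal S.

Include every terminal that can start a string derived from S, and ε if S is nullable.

We compute FIRST(S) using the standard algorithm.
FIRST(B) = {b, c}
FIRST(S) = {a, b, c, d}
Therefore, FIRST(S) = {a, b, c, d}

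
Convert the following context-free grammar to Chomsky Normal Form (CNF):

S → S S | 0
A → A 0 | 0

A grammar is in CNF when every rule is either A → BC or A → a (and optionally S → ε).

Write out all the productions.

S → 0; T0 → 0; A → 0; S → S S; A → A T0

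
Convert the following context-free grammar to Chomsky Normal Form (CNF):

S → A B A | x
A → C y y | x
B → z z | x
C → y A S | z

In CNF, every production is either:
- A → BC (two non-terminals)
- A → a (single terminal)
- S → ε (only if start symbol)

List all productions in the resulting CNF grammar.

S → x; TY → y; A → x; TZ → z; B → x; C → z; S → A X0; X0 → B A; A → C X1; X1 → TY TY; B → TZ TZ; C → TY X2; X2 → A S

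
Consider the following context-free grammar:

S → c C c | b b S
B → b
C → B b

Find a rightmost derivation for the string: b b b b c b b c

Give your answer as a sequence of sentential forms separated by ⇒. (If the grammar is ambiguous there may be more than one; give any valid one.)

S ⇒ b b S ⇒ b b b b S ⇒ b b b b c C c ⇒ b b b b c B b c ⇒ b b b b c b b c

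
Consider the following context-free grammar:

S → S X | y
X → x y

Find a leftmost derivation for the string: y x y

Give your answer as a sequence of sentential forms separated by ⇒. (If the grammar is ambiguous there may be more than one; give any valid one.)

S ⇒ S X ⇒ y X ⇒ y x y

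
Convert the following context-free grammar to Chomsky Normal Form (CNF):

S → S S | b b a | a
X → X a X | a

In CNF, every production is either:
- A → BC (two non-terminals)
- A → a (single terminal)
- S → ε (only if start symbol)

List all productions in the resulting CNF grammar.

TB → b; TA → a; S → a; X → a; S → S S; S → TB X0; X0 → TB TA; X → X X1; X1 → TA X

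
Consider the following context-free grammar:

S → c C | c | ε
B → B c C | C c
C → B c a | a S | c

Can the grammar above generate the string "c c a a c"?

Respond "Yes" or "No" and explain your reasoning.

No - no valid derivation exists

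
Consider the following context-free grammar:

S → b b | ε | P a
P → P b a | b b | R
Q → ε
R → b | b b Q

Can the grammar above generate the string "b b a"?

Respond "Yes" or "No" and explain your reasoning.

Yes - a valid derivation exists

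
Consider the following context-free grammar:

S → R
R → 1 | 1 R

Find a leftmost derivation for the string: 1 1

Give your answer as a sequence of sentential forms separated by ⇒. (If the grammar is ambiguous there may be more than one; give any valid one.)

S ⇒ R ⇒ 1 R ⇒ 1 1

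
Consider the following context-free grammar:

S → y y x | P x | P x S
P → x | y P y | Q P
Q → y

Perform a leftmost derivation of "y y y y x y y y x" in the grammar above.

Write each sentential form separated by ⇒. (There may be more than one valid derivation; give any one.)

S ⇒ P x ⇒ y P y x ⇒ y Q P y x ⇒ y y P y x ⇒ y y y P y y x ⇒ y y y y P y y y x ⇒ y y y y x y y y x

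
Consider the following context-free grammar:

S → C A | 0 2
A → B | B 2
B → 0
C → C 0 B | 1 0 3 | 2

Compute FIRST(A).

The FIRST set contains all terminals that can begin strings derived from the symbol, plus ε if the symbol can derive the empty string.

We compute FIRST(A) using the standard algorithm.
FIRST(A) = {0}
FIRST(B) = {0}
FIRST(C) = {1, 2}
FIRST(S) = {0, 1, 2}
Therefore, FIRST(A) = {0}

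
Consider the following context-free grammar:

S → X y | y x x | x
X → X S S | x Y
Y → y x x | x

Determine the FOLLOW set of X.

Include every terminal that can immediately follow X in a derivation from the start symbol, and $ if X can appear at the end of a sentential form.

We compute FOLLOW(X) using the standard algorithm.
FOLLOW(S) starts with {$}.
FIRST(S) = {x, y}
FIRST(X) = {x}
FIRST(Y) = {x, y}
FOLLOW(S) = {$, x, y}
FOLLOW(X) = {x, y}
FOLLOW(Y) = {x, y}
Therefore, FOLLOW(X) = {x, y}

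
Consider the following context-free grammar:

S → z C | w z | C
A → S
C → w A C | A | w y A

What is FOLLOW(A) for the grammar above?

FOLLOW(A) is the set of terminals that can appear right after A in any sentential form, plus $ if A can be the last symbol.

We compute FOLLOW(A) using the standard algorithm.
FOLLOW(S) starts with {$}.
FIRST(A) = {w, z}
FIRST(C) = {w, z}
FIRST(S) = {w, z}
FOLLOW(A) = {$, w, z}
FOLLOW(C) = {$, w, z}
FOLLOW(S) = {$, w, z}
Therefore, FOLLOW(A) = {$, w, z}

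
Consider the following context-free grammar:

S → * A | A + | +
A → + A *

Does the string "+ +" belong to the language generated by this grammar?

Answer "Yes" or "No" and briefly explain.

No - no valid derivation exists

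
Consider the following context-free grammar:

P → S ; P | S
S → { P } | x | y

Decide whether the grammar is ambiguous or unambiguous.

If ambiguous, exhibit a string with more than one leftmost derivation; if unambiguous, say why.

Unambiguous - every string in the language has a unique leftmost derivation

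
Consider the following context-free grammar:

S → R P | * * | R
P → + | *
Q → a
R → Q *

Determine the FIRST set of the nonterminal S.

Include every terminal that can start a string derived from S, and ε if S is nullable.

We compute FIRST(S) using the standard algorithm.
FIRST(P) = {*, +}
FIRST(Q) = {a}
FIRST(R) = {a}
FIRST(S) = {*, a}
Therefore, FIRST(S) = {*, a}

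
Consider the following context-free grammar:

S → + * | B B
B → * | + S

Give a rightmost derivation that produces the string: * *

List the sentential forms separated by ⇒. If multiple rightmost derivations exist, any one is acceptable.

S ⇒ B B ⇒ B * ⇒ * *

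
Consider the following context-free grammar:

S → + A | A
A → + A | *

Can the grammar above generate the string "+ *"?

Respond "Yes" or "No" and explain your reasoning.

Yes - a valid derivation exists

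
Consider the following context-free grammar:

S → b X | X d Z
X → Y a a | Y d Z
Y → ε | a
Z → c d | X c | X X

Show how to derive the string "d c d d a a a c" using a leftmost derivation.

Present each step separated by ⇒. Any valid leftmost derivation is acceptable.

S ⇒ X d Z ⇒ Y d Z d Z ⇒ d Z d Z ⇒ d c d d Z ⇒ d c d d X c ⇒ d c d d Y a a c ⇒ d c d d a a a c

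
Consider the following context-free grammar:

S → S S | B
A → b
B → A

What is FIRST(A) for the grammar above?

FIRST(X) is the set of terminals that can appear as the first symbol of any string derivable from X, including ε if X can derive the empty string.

We compute FIRST(A) using the standard algorithm.
FIRST(A) = {b}
FIRST(B) = {b}
FIRST(S) = {b}
Therefore, FIRST(A) = {b}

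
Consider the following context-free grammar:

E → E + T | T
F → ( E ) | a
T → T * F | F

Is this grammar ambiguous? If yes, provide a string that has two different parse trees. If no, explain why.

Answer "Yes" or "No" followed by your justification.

No - the grammar is unambiguous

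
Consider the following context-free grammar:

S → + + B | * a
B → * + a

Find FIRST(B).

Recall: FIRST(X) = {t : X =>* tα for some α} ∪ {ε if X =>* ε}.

We compute FIRST(B) using the standard algorithm.
FIRST(B) = {*}
FIRST(S) = {*, +}
Therefore, FIRST(B) = {*}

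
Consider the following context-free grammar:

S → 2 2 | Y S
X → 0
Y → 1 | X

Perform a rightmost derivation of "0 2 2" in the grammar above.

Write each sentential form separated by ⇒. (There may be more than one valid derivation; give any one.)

S ⇒ Y S ⇒ Y 2 2 ⇒ X 2 2 ⇒ 0 2 2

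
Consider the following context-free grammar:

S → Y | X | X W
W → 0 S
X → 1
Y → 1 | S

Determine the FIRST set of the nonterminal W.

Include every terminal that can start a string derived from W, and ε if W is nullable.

We compute FIRST(W) using the standard algorithm.
FIRST(S) = {1}
FIRST(W) = {0}
FIRST(X) = {1}
FIRST(Y) = {1}
Therefore, FIRST(W) = {0}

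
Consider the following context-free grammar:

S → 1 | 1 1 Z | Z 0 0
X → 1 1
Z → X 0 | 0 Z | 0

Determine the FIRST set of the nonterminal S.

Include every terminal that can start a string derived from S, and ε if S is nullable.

We compute FIRST(S) using the standard algorithm.
FIRST(S) = {0, 1}
FIRST(X) = {1}
FIRST(Z) = {0, 1}
Therefore, FIRST(S) = {0, 1}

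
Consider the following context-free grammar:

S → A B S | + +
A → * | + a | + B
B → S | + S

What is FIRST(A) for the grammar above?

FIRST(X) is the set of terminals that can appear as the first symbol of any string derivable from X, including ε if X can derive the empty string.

We compute FIRST(A) using the standard algorithm.
FIRST(A) = {*, +}
FIRST(B) = {*, +}
FIRST(S) = {*, +}
Therefore, FIRST(A) = {*, +}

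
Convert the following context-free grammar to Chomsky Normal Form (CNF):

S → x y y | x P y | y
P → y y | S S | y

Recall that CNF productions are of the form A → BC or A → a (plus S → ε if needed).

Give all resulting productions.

TX → x; TY → y; S → y; P → y; S → TX X0; X0 → TY TY; S → TX X1; X1 → P TY; P → TY TY; P → S S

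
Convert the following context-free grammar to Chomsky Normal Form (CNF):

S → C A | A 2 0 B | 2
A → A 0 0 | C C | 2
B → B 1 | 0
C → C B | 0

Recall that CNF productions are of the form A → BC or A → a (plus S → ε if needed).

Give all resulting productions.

T2 → 2; T0 → 0; S → 2; A → 2; T1 → 1; B → 0; C → 0; S → C A; S → A X0; X0 → T2 X1; X1 → T0 B; A → A X2; X2 → T0 T0; A → C C; B → B T1; C → C B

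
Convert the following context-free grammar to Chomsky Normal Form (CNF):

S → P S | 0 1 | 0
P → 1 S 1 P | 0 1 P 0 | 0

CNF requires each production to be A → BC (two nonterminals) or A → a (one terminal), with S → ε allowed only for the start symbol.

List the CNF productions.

T0 → 0; T1 → 1; S → 0; P → 0; S → P S; S → T0 T1; P → T1 X0; X0 → S X1; X1 → T1 P; P → T0 X2; X2 → T1 X3; X3 → P T0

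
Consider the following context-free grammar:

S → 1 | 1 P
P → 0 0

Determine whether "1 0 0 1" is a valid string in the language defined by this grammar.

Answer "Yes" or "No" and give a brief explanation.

No - no valid derivation exists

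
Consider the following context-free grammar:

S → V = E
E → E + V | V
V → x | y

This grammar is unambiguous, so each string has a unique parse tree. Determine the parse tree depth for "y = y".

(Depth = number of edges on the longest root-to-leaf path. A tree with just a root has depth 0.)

3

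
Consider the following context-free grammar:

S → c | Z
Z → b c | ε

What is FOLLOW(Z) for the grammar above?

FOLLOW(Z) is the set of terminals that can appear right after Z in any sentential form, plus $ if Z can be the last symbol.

We compute FOLLOW(Z) using the standard algorithm.
FOLLOW(S) starts with {$}.
FIRST(S) = {b, c, ε}
FIRST(Z) = {b, ε}
FOLLOW(S) = {$}
FOLLOW(Z) = {$}
Therefore, FOLLOW(Z) = {$}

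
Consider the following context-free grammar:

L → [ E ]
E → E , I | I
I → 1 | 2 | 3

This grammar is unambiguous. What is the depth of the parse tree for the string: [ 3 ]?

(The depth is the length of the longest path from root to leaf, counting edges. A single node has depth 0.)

3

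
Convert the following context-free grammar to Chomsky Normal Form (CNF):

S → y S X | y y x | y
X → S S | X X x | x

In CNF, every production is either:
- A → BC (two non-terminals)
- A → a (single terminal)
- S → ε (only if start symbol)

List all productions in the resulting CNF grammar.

TY → y; TX → x; S → y; X → x; S → TY X0; X0 → S X; S → TY X1; X1 → TY TX; X → S S; X → X X2; X2 → X TX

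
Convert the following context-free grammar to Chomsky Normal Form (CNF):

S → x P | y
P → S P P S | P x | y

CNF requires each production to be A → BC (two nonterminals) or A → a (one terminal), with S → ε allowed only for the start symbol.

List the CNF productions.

TX → x; S → y; P → y; S → TX P; P → S X0; X0 → P X1; X1 → P S; P → P TX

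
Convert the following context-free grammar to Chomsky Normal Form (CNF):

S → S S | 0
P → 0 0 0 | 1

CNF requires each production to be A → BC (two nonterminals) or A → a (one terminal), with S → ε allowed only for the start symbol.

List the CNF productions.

S → 0; T0 → 0; P → 1; S → S S; P → T0 X0; X0 → T0 T0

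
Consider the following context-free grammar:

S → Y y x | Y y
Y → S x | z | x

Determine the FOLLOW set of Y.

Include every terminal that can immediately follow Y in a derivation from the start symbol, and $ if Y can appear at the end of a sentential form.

We compute FOLLOW(Y) using the standard algorithm.
FOLLOW(S) starts with {$}.
FIRST(S) = {x, z}
FIRST(Y) = {x, z}
FOLLOW(S) = {$, x}
FOLLOW(Y) = {y}
Therefore, FOLLOW(Y) = {y}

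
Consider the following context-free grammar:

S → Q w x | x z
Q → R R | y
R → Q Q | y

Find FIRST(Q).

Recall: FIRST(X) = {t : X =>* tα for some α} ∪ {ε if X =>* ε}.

We compute FIRST(Q) using the standard algorithm.
FIRST(Q) = {y}
FIRST(R) = {y}
FIRST(S) = {x, y}
Therefore, FIRST(Q) = {y}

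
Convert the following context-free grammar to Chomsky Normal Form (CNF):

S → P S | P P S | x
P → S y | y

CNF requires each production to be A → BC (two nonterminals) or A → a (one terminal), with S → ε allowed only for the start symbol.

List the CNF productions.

S → x; TY → y; P → y; S → P S; S → P X0; X0 → P S; P → S TY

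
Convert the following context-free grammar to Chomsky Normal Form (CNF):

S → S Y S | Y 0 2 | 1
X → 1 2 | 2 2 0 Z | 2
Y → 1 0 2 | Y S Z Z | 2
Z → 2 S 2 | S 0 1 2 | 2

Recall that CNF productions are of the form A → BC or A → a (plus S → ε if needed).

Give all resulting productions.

T0 → 0; T2 → 2; S → 1; T1 → 1; X → 2; Y → 2; Z → 2; S → S X0; X0 → Y S; S → Y X1; X1 → T0 T2; X → T1 T2; X → T2 X2; X2 → T2 X3; X3 → T0 Z; Y → T1 X4; X4 → T0 T2; Y → Y X5; X5 → S X6; X6 → Z Z; Z → T2 X7; X7 → S T2; Z → S X8; X8 → T0 X9; X9 → T1 T2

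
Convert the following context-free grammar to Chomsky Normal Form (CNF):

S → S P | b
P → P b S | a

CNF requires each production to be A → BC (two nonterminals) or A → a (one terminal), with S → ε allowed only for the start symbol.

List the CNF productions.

S → b; TB → b; P → a; S → S P; P → P X0; X0 → TB S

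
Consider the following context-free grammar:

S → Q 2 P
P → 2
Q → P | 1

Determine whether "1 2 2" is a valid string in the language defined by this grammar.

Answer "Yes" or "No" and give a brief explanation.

Yes - a valid derivation exists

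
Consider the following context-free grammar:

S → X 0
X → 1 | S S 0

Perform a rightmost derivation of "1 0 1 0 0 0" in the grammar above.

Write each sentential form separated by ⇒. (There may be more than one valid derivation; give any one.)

S ⇒ X 0 ⇒ S S 0 0 ⇒ S X 0 0 0 ⇒ S 1 0 0 0 ⇒ X 0 1 0 0 0 ⇒ 1 0 1 0 0 0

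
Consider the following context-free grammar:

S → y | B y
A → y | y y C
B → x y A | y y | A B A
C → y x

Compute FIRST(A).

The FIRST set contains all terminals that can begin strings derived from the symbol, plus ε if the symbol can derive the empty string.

We compute FIRST(A) using the standard algorithm.
FIRST(A) = {y}
FIRST(B) = {x, y}
FIRST(C) = {y}
FIRST(S) = {x, y}
Therefore, FIRST(A) = {y}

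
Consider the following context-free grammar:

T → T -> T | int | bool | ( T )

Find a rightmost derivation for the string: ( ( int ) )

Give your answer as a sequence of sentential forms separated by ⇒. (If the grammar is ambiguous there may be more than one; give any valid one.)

T ⇒ ( T ) ⇒ ( ( T ) ) ⇒ ( ( int ) )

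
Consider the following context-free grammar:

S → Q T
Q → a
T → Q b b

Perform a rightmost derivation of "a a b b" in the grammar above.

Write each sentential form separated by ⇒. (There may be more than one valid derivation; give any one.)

S ⇒ Q T ⇒ Q Q b b ⇒ Q a b b ⇒ a a b b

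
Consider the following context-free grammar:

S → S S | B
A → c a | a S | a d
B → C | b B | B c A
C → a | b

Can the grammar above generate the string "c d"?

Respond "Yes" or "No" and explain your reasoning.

No - no valid derivation exists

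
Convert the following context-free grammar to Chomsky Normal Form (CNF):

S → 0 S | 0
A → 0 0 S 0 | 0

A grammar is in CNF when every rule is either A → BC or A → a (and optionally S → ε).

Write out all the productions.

T0 → 0; S → 0; A → 0; S → T0 S; A → T0 X0; X0 → T0 X1; X1 → S T0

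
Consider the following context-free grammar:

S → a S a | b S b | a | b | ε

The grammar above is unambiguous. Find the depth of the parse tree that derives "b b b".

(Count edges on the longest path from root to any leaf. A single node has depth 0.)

2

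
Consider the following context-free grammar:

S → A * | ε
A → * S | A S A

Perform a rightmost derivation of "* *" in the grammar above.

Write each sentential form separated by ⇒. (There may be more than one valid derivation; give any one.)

S ⇒ A * ⇒ * S * ⇒ * *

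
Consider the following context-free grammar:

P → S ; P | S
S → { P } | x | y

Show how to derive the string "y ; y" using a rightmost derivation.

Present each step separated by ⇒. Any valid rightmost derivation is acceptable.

P ⇒ S ; P ⇒ S ; S ⇒ S ; y ⇒ y ; y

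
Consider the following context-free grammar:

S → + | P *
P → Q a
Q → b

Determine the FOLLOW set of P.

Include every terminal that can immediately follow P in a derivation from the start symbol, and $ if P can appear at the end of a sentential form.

We compute FOLLOW(P) using the standard algorithm.
FOLLOW(S) starts with {$}.
FIRST(P) = {b}
FIRST(Q) = {b}
FIRST(S) = {+, b}
FOLLOW(P) = {*}
FOLLOW(Q) = {a}
FOLLOW(S) = {$}
Therefore, FOLLOW(P) = {*}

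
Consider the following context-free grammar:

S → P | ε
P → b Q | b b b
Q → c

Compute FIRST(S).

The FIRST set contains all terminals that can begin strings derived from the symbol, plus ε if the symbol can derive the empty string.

We compute FIRST(S) using the standard algorithm.
FIRST(P) = {b}
FIRST(Q) = {c}
FIRST(S) = {b, ε}
Therefore, FIRST(S) = {b, ε}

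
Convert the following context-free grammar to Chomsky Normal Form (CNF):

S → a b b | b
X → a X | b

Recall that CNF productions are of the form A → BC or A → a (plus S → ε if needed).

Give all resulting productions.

TA → a; TB → b; S → b; X → b; S → TA X0; X0 → TB TB; X → TA X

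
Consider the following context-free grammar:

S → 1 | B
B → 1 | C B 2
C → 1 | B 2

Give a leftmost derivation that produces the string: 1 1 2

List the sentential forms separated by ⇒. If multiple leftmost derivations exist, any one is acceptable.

S ⇒ B ⇒ C B 2 ⇒ 1 B 2 ⇒ 1 1 2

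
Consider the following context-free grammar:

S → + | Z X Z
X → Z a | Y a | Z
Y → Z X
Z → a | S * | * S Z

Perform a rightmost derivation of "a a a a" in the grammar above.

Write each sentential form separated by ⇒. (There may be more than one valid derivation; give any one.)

S ⇒ Z X Z ⇒ Z X a ⇒ Z Z a a ⇒ Z a a a ⇒ a a a a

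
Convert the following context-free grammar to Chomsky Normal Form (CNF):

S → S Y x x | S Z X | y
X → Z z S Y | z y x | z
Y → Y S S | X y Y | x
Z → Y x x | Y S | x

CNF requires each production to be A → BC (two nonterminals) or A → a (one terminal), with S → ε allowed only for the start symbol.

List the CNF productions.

TX → x; S → y; TZ → z; TY → y; X → z; Y → x; Z → x; S → S X0; X0 → Y X1; X1 → TX TX; S → S X2; X2 → Z X; X → Z X3; X3 → TZ X4; X4 → S Y; X → TZ X5; X5 → TY TX; Y → Y X6; X6 → S S; Y → X X7; X7 → TY Y; Z → Y X8; X8 → TX TX; Z → Y S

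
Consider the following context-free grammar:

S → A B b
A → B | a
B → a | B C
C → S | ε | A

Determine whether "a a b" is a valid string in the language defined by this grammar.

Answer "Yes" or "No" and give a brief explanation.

Yes - a valid derivation exists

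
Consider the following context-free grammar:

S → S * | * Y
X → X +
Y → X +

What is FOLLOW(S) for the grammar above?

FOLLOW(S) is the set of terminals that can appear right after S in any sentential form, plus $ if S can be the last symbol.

We compute FOLLOW(S) using the standard algorithm.
FOLLOW(S) starts with {$}.
FIRST(S) = {*}
FIRST(X) = {}
FIRST(Y) = {}
FOLLOW(S) = {$, *}
FOLLOW(X) = {+}
FOLLOW(Y) = {$, *}
Therefore, FOLLOW(S) = {$, *}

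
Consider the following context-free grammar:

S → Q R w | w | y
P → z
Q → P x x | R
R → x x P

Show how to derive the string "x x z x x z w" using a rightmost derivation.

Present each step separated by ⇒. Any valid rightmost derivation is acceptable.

S ⇒ Q R w ⇒ Q x x P w ⇒ Q x x z w ⇒ R x x z w ⇒ x x P x x z w ⇒ x x z x x z w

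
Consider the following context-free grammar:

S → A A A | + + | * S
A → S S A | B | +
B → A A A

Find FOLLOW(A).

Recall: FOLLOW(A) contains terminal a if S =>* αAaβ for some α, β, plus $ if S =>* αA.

We compute FOLLOW(A) using the standard algorithm.
FOLLOW(S) starts with {$}.
FIRST(A) = {*, +}
FIRST(B) = {*, +}
FIRST(S) = {*, +}
FOLLOW(A) = {$, *, +}
FOLLOW(B) = {$, *, +}
FOLLOW(S) = {$, *, +}
Therefore, FOLLOW(A) = {$, *, +}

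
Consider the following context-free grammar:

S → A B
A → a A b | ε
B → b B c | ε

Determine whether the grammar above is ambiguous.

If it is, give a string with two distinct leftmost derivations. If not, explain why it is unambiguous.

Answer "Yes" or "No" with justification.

No - the grammar is unambiguous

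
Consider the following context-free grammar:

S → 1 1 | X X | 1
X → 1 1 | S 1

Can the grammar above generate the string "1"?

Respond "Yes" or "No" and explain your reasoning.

Yes - a valid derivation exists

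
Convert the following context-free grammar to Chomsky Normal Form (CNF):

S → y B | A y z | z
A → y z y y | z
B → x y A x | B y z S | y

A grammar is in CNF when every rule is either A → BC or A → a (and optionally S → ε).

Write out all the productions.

TY → y; TZ → z; S → z; A → z; TX → x; B → y; S → TY B; S → A X0; X0 → TY TZ; A → TY X1; X1 → TZ X2; X2 → TY TY; B → TX X3; X3 → TY X4; X4 → A TX; B → B X5; X5 → TY X6; X6 → TZ S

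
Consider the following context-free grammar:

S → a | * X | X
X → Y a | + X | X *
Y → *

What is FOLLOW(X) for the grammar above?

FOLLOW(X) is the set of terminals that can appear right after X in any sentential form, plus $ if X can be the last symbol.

We compute FOLLOW(X) using the standard algorithm.
FOLLOW(S) starts with {$}.
FIRST(S) = {*, +, a}
FIRST(X) = {*, +}
FIRST(Y) = {*}
FOLLOW(S) = {$}
FOLLOW(X) = {$, *}
FOLLOW(Y) = {a}
Therefore, FOLLOW(X) = {$, *}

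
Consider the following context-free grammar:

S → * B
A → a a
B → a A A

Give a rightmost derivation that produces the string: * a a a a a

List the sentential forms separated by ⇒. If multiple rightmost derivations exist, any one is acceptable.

S ⇒ * B ⇒ * a A A ⇒ * a A a a ⇒ * a a a a a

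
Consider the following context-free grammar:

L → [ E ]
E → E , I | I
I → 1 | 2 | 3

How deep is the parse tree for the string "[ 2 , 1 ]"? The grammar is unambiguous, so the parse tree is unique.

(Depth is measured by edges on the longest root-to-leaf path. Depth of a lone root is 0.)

4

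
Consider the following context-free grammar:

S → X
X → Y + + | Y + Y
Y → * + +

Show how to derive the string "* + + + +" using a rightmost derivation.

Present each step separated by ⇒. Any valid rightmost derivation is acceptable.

S ⇒ X ⇒ Y + + ⇒ * + + + +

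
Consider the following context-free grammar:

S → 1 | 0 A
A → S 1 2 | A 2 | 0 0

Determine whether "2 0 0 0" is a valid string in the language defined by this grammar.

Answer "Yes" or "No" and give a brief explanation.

No - no valid derivation exists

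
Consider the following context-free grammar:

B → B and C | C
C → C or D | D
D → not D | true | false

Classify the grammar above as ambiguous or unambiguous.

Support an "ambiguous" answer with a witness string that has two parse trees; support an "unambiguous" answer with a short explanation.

Unambiguous - every string in the language has a unique parse tree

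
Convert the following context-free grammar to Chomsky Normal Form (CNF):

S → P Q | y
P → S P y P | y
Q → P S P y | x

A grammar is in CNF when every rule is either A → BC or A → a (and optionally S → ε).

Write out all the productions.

S → y; TY → y; P → y; Q → x; S → P Q; P → S X0; X0 → P X1; X1 → TY P; Q → P X2; X2 → S X3; X3 → P TY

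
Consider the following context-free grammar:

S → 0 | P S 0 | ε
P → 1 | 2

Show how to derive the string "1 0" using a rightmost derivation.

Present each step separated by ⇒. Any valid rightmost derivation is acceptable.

S ⇒ P S 0 ⇒ P 0 ⇒ 1 0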